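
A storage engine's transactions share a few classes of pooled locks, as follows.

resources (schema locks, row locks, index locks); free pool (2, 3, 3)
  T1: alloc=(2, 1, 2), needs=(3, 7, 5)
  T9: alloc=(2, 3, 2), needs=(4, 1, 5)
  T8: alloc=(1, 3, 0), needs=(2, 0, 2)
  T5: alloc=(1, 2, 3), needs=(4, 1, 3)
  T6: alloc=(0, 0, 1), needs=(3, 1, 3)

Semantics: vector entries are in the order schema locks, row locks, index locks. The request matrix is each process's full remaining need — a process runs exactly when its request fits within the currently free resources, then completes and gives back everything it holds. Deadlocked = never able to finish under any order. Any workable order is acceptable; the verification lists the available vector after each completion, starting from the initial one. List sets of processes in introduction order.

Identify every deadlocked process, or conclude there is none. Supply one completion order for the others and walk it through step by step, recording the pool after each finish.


Deadlocked: T1, T9 and T5.
Key observation: after T8, T6 the pool peaks at (3, 6, 4), and each blocked process is short somewhere: T1 on row locks, index locks; T9 on schema locks, index locks; T5 on schema locks.
One completion order for the rest: T8, T6. Step-by-step check:
  pool = (2, 3, 3)
  T8: need (2, 0, 2) fits (2, 3, 3); releases (1, 3, 0), pool now (3, 6, 3)
  T6: need (3, 1, 3) fits (3, 6, 3); releases (0, 0, 1), pool now (3, 6, 4)
The blocked processes can never fit:
  T1 still needs (3, 7, 5) but only (3, 6, 4) is free — short on row locks and index locks
  T9 still needs (4, 1, 5) but only (3, 6, 4) is free — short on schema locks and index locks
  T5 still needs (4, 1, 3) but only (3, 6, 4) is free — short on schema locks


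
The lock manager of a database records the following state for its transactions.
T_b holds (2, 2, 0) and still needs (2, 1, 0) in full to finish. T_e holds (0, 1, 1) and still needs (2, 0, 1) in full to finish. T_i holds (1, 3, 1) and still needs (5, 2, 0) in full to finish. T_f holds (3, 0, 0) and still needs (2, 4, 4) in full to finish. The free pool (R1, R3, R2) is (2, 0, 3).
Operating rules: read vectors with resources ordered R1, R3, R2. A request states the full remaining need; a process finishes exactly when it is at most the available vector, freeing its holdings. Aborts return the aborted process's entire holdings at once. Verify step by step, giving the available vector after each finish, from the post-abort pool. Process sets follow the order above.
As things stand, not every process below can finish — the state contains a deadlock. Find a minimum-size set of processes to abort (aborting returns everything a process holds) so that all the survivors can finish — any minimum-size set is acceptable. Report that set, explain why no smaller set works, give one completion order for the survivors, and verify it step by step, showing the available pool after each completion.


Abort T_f.
Key observation: before aborting T_f, T_i was permanently blocked — no order could ever run it; afterwards it completes at step 3.
Why nothing smaller works: aborting no one leaves the state deadlocked as given.
The survivors complete as T_e, T_b, T_i. Walking it through (starting from the post-abort pool):
  pool = (5, 0, 3)
  T_e needs (2, 0, 1) <= (5, 0, 3) -> finishes; pool += (0, 1, 1) = (5, 1, 4)
  T_b needs (2, 1, 0) <= (5, 1, 4) -> finishes; pool += (2, 2, 0) = (7, 3, 4)
  T_i needs (5, 2, 0) <= (7, 3, 4) -> finishes; pool += (1, 3, 1) = (8, 6, 5)


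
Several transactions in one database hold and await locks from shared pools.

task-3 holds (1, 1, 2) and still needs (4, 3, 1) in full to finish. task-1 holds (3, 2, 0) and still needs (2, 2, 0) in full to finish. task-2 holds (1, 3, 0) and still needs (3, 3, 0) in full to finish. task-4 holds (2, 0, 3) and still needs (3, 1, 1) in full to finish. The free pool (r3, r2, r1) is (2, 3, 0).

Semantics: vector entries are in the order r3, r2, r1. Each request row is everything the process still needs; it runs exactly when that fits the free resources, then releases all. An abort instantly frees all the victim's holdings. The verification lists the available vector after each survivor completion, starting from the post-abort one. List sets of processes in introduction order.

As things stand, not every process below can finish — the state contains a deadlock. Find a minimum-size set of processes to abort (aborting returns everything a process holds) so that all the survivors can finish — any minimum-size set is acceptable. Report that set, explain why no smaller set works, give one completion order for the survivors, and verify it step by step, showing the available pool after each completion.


Abort task-4.
Key observation: the returned (2, 0, 3) from task-4 is what brings task-3 — unrunnable before, under any order — into play at step 3.
Why nothing smaller works: aborting no one leaves the state deadlocked as given.
Survivors finish in the order: task-2, task-1, task-3. Verifying each step (pool after the aborts first):
  pool = (4, 3, 3)
  task-2 needs (3, 3, 0) <= (4, 3, 3) -> finishes; pool += (1, 3, 0) = (5, 6, 3)
  task-1 needs (2, 2, 0) <= (5, 6, 3) -> finishes; pool += (3, 2, 0) = (8, 8, 3)
  task-3 needs (4, 3, 1) <= (8, 8, 3) -> finishes; pool += (1, 1, 2) = (9, 9, 5)


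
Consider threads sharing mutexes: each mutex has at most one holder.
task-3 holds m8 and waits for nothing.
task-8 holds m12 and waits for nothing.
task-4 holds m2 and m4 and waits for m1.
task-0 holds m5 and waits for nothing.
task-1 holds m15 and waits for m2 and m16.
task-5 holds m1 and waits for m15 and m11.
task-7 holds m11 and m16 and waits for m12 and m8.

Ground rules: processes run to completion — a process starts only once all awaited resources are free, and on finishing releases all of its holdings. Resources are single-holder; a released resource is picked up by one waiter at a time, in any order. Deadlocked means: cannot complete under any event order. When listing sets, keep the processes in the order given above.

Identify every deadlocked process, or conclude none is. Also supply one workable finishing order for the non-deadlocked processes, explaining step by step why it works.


The deadlocked set is task-4, task-1 and task-5.
Key observation: the knot is the closed ring of waits task-4 -> task-5 -> task-1 -> task-4; no other process is dragged down with it.
The rest can finish in the order task-0, task-8, task-3, task-7.
Walking it through:
  task-0 waits on nothing -> runs at once and releases m5
  task-8 waits on nothing -> runs at once and releases m12
  task-3 waits on nothing -> runs at once and releases m8
  task-7 waits on m12 and m8 — all released -> runs and releases m11 and m16


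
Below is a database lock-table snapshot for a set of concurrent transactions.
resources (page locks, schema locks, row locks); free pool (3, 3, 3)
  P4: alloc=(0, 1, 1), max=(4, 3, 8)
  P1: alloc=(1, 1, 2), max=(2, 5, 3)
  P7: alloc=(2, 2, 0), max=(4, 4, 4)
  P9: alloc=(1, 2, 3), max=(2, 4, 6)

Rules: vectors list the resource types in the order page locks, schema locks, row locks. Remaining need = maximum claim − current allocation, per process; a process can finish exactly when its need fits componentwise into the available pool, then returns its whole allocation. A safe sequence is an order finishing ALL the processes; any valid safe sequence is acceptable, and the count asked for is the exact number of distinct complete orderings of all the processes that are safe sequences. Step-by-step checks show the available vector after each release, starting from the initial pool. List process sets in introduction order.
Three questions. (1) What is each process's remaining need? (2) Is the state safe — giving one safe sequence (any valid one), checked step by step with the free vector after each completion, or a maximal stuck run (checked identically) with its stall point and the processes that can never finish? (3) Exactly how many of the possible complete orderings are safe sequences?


(1) Outstanding need per process (order page locks, schema locks, row locks):
  P4: (4, 2, 7)
  P1: (1, 4, 1)
  P7: (2, 2, 4)
  P9: (1, 2, 3)
(2) The state is SAFE; one workable sequence: P9, P1, P7, P4.
Key observation: P9 is the earliest step where a requested resource binds exactly: need (1, 2, 3), pool (3, 3, 3) at its turn.
Step-by-step check:
  pool = (3, 3, 3)
  run P9 (needs (1, 2, 3), free (3, 3, 3)); after release of (1, 2, 3) the pool is (4, 5, 6)
  run P1 (needs (1, 4, 1), free (4, 5, 6)); after release of (1, 1, 2) the pool is (5, 6, 8)
  run P7 (needs (2, 2, 4), free (5, 6, 8)); after release of (2, 2, 0) the pool is (7, 8, 8)
  run P4 (needs (4, 2, 7), free (7, 8, 8)); after release of (0, 1, 1) the pool is (7, 9, 9)
(3) The exact count: 3 of the possible complete orderings are safe sequences.


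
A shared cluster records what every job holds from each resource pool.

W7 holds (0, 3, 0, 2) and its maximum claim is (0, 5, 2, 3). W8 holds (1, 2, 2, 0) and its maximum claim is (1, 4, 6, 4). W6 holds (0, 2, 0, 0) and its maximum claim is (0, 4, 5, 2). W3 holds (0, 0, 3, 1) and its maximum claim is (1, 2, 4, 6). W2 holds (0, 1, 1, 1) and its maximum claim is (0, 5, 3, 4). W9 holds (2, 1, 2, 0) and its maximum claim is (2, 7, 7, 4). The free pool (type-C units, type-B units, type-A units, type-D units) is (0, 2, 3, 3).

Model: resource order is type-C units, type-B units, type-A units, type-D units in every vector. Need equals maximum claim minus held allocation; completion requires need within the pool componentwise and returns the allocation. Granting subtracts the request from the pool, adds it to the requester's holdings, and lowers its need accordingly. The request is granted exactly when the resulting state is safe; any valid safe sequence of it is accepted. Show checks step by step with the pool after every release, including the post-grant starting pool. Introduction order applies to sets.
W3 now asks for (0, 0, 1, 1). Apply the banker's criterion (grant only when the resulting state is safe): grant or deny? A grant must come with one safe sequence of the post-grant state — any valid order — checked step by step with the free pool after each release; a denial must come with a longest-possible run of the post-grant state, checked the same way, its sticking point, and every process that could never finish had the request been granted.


DENY — the pretend-granted state is unsafe.
Key observation: after W7, W2 the pool peaks at (0, 6, 3, 5), and each blocked process is short somewhere: W8 on type-A units; W6 on type-A units; W3 on type-C units; W9 on type-A units.
On the post-grant state, W7, W2 is a maximal run — nothing extends it. Walking it through:
  pool = (0, 2, 2, 2)
  W7: need (0, 2, 2, 1) fits (0, 2, 2, 2); releases (0, 3, 0, 2), pool now (0, 5, 2, 4)
  W2: need (0, 4, 2, 3) fits (0, 5, 2, 4); releases (0, 1, 1, 1), pool now (0, 6, 3, 5)
  W8 still needs (0, 2, 4, 4) but only (0, 6, 3, 5) is free — short on type-A units
  W6 still needs (0, 2, 5, 2) but only (0, 6, 3, 5) is free — short on type-A units
  W3 still needs (1, 2, 0, 4) but only (0, 6, 3, 5) is free — short on type-C units
  W9 still needs (0, 6, 5, 4) but only (0, 6, 3, 5) is free — short on type-A units
Processes that could never finish after the grant: W8, W6, W3 and W9.


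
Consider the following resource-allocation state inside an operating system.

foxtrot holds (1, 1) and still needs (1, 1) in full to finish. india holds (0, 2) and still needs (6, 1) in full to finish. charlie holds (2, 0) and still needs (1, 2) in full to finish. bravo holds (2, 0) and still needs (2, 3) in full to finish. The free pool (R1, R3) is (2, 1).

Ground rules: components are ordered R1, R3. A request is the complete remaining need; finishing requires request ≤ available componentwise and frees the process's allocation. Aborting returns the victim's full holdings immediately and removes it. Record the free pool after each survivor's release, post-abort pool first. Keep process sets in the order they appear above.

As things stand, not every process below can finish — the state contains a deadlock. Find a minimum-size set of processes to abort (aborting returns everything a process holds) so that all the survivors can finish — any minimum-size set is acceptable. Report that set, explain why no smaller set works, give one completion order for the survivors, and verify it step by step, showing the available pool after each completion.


Minimum abort set: bravo.
Key observation: india could never have finished before the abort; with (2, 0) returned by bravo, it fits at step 3.
Why nothing smaller works: aborting no one leaves the state deadlocked as given.
One survivor order: foxtrot, charlie, india. Verifying each step (post-abort pool first):
  pool = (4, 1)
  foxtrot: need (1, 1) fits (4, 1); releases (1, 1), pool now (5, 2)
  charlie: need (1, 2) fits (5, 2); releases (2, 0), pool now (7, 2)
  india: need (6, 1) fits (7, 2); releases (0, 2), pool now (7, 4)


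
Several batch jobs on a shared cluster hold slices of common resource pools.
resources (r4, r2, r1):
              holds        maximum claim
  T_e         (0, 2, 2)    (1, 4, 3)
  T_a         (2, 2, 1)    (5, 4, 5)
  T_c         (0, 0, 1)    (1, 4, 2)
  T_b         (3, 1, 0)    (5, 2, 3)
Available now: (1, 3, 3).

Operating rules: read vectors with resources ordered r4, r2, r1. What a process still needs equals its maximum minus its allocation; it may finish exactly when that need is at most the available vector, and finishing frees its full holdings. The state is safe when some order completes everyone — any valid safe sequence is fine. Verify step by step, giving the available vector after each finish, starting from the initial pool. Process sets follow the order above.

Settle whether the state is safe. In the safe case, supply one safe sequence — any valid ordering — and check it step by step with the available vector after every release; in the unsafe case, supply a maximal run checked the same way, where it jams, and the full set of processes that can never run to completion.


UNSAFE — no complete ordering exists.
Key observation: the wall is r4: completing T_e, T_c brings the pool only to (1, 5, 6), and all the rest need more.
A maximal execution: T_e, T_c — then nothing else fits. Verifying each step:
  pool = (1, 3, 3)
  T_e: need (1, 2, 1) fits (1, 3, 3); releases (0, 2, 2), pool now (1, 5, 5)
  T_c: need (1, 4, 1) fits (1, 5, 5); releases (0, 0, 1), pool now (1, 5, 6)
  T_a still needs (3, 2, 4) but only (1, 5, 6) is free — short on r4
  T_b still needs (2, 1, 3) but only (1, 5, 6) is free — short on r4
Processes that can never finish: T_a and T_b.


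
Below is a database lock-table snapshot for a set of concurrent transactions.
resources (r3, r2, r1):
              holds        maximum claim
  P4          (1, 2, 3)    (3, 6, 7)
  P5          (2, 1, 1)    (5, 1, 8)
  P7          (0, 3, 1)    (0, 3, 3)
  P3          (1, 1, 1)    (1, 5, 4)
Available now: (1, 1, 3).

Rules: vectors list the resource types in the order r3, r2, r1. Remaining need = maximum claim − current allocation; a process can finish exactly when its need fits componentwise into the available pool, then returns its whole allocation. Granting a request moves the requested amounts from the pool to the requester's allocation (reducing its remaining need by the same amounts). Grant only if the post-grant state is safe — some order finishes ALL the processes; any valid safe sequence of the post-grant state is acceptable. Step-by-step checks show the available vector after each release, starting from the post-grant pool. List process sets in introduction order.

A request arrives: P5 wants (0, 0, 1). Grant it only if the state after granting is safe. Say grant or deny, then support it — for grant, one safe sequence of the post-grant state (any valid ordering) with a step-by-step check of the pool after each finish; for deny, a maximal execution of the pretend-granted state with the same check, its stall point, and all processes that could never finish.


GRANT — the state after the grant stays safe, e.g. via P7, P3, P4, P5.
Key observation: after the grant the pool drops to (1, 1, 2), which still lets P7 finish first and unwind the rest.
Check on the post-grant state, step by step:
  pool = (1, 1, 2)
  P7: need (0, 0, 2) fits (1, 1, 2); releases (0, 3, 1), pool now (1, 4, 3)
  P3: need (0, 4, 3) fits (1, 4, 3); releases (1, 1, 1), pool now (2, 5, 4)
  P4: need (2, 4, 4) fits (2, 5, 4); releases (1, 2, 3), pool now (3, 7, 7)
  P5: need (3, 0, 6) fits (3, 7, 7); releases (2, 1, 2), pool now (5, 8, 9)


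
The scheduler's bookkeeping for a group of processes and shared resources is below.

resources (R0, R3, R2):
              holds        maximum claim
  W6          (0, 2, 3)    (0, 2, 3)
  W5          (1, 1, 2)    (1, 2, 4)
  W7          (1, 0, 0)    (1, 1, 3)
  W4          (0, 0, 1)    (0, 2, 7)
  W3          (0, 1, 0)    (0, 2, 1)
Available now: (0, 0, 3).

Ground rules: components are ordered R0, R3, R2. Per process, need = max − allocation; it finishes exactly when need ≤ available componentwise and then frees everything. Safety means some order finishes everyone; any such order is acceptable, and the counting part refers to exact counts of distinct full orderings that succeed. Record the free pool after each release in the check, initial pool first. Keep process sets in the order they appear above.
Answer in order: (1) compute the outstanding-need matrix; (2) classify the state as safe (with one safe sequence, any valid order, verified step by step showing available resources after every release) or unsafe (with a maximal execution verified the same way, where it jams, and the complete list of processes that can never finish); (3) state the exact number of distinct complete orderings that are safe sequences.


(1) Remaining need (order R0, R3, R2):
  W6: (0, 0, 0)
  W5: (0, 1, 2)
  W7: (0, 1, 3)
  W4: (0, 2, 6)
  W3: (0, 1, 1)
(2) SAFE, for example via the order W6, W3, W5, W4, W7.
Key observation: every step clears its requested resources with room to spare; the minimum clearance is 1, first at W3 — (0, 1, 1) vs (0, 2, 6) free.
Verifying each step:
  pool = (0, 0, 3)
  W6 needs (0, 0, 0) <= (0, 0, 3) -> finishes; pool += (0, 2, 3) = (0, 2, 6)
  W3 needs (0, 1, 1) <= (0, 2, 6) -> finishes; pool += (0, 1, 0) = (0, 3, 6)
  W5 needs (0, 1, 2) <= (0, 3, 6) -> finishes; pool += (1, 1, 2) = (1, 4, 8)
  W4 needs (0, 2, 6) <= (1, 4, 8) -> finishes; pool += (0, 0, 1) = (1, 4, 9)
  W7 needs (0, 1, 3) <= (1, 4, 9) -> finishes; pool += (1, 0, 0) = (2, 4, 9)
(3) Precisely 24 of the possible complete orderings are safe sequences.


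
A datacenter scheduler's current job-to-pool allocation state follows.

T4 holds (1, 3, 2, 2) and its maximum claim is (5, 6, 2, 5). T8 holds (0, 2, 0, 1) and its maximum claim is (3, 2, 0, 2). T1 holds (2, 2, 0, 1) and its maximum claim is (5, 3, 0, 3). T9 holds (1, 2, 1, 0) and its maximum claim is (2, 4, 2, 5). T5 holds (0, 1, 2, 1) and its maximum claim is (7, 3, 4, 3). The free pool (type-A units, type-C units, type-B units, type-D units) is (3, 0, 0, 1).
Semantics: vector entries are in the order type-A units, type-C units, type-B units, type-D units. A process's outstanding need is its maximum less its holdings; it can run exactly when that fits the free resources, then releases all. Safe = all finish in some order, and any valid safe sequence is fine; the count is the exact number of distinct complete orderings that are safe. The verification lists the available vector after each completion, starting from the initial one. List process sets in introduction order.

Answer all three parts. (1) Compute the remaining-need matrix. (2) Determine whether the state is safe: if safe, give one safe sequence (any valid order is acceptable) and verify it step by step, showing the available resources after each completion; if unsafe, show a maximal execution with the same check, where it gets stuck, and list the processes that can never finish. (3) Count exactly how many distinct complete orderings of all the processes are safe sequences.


(1) Need matrix, components ordered type-A units, type-C units, type-B units, type-D units:
  T4: (4, 3, 0, 3)
  T8: (3, 0, 0, 1)
  T1: (3, 1, 0, 2)
  T9: (1, 2, 1, 5)
  T5: (7, 2, 2, 2)
(2) SAFE. One safe sequence: T8, T1, T4, T9, T5.
Key observation: T8 is the earliest step where a requested resource binds exactly: need (3, 0, 0, 1), pool (3, 0, 0, 1) at its turn.
Check, step by step:
  pool = (3, 0, 0, 1)
  run T8 (needs (3, 0, 0, 1), free (3, 0, 0, 1)); after release of (0, 2, 0, 1) the pool is (3, 2, 0, 2)
  run T1 (needs (3, 1, 0, 2), free (3, 2, 0, 2)); after release of (2, 2, 0, 1) the pool is (5, 4, 0, 3)
  run T4 (needs (4, 3, 0, 3), free (5, 4, 0, 3)); after release of (1, 3, 2, 2) the pool is (6, 7, 2, 5)
  run T9 (needs (1, 2, 1, 5), free (6, 7, 2, 5)); after release of (1, 2, 1, 0) the pool is (7, 9, 3, 5)
  run T5 (needs (7, 2, 2, 2), free (7, 9, 3, 5)); after release of (0, 1, 2, 1) the pool is (7, 10, 5, 6)
(3) Exactly 1 of the possible complete orderings is a safe sequence.


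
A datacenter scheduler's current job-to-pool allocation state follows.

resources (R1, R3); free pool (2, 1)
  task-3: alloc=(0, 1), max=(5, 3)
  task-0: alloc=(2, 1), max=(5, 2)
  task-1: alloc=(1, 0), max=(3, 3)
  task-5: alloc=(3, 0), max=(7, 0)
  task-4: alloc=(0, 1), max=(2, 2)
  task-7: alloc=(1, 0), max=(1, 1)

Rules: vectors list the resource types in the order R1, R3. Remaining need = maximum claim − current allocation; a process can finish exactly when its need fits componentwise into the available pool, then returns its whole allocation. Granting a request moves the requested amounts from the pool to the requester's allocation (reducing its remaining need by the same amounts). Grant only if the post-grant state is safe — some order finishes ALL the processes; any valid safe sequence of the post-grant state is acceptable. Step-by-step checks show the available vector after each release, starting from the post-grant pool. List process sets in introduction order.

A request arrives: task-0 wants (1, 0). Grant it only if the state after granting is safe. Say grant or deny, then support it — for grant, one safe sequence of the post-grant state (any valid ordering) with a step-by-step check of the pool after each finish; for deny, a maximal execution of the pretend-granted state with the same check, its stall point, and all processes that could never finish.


GRANT. The post-grant state is safe; one safe sequence: task-7, task-0, task-4, task-3, task-5, task-1.
Key observation: the grant leaves (1, 1) free — enough for task-7, whose release restarts the cascade.
Step-by-step check of the post-grant state:
  pool = (1, 1)
  run task-7 (needs (0, 1), free (1, 1)); after release of (1, 0) the pool is (2, 1)
  run task-0 (needs (2, 1), free (2, 1)); after release of (3, 1) the pool is (5, 2)
  run task-4 (needs (2, 1), free (5, 2)); after release of (0, 1) the pool is (5, 3)
  run task-3 (needs (5, 2), free (5, 3)); after release of (0, 1) the pool is (5, 4)
  run task-5 (needs (4, 0), free (5, 4)); after release of (3, 0) the pool is (8, 4)
  run task-1 (needs (2, 3), free (8, 4)); after release of (1, 0) the pool is (9, 4)


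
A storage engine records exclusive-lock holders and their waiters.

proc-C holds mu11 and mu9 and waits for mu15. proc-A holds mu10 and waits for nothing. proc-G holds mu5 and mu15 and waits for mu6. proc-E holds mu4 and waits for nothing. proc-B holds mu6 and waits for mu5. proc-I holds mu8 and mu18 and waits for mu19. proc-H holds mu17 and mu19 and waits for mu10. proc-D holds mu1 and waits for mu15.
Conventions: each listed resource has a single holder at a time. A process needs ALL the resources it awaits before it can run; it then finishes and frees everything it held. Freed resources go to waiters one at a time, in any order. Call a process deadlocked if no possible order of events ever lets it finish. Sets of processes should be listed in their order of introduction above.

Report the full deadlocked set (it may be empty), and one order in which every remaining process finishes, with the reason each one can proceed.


Deadlocked set: proc-C, proc-G, proc-B and proc-D.
Key observation: the wait chain closes on itself along proc-G -> proc-B -> proc-G; proc-C and proc-D wait into the deadlock from upstream.
A valid finishing order for the others: proc-A, proc-H, proc-E, proc-I.
Check, step by step:
  proc-A: no waits; runs immediately, freeing mu10
  run proc-H (all its waits — mu10 — are resolved); releases mu17 and mu19
  proc-E: no waits; runs immediately, freeing mu4
  run proc-I (all its waits — mu19 — are resolved); releases mu8 and mu18


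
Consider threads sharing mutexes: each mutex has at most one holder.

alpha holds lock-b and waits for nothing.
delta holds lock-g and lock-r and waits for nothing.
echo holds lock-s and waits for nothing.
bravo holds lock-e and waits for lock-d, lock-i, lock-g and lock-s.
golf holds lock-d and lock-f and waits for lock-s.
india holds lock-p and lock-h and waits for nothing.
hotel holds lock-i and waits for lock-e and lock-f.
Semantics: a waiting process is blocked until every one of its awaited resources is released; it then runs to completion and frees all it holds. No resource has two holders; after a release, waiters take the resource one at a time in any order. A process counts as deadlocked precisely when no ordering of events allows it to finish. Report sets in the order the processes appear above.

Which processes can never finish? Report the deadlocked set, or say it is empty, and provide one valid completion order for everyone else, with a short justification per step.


The deadlocked set is bravo and hotel.
Key observation: the waits loop around bravo -> hotel -> bravo with no way out; no other process is dragged down with it.
A valid finishing order for the others: delta, echo, golf, india, alpha.
Walking it through:
  delta: no waits; runs immediately, freeing lock-g and lock-r
  echo: no waits; runs immediately, freeing lock-s
  golf waits on lock-s — all released -> runs and releases lock-d and lock-f
  india: no waits; runs immediately, freeing lock-p and lock-h
  alpha: no waits; runs immediately, freeing lock-b


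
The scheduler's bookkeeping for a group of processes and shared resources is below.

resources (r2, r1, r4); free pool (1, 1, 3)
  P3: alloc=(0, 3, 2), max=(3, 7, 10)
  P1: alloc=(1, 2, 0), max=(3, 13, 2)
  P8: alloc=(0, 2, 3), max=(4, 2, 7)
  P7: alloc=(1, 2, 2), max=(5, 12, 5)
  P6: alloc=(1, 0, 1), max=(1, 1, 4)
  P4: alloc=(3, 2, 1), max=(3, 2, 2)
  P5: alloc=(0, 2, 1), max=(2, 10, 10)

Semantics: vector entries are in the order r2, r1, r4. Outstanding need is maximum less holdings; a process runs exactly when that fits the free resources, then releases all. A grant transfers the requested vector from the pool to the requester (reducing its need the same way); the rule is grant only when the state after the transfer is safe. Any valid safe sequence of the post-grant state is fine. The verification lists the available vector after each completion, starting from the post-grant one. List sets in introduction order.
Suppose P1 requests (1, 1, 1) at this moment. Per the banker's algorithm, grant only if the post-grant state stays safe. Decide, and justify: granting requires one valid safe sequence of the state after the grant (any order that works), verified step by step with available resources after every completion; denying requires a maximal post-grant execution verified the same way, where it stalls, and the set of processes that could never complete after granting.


DENY — the pretend-granted state is unsafe.
Key observation: after P4, P6, P8 the pool peaks at (4, 4, 7), and each blocked process is short somewhere: P3 on r4; P1 on r1; P7 on r1; P5 on r1, r4.
Pretend the grant happened; the run P4, P6, P8 goes as far as possible. Verifying each step:
  pool = (0, 0, 2)
  run P4 (needs (0, 0, 1), free (0, 0, 2)); after release of (3, 2, 1) the pool is (3, 2, 3)
  run P6 (needs (0, 1, 3), free (3, 2, 3)); after release of (1, 0, 1) the pool is (4, 2, 4)
  run P8 (needs (4, 0, 4), free (4, 2, 4)); after release of (0, 2, 3) the pool is (4, 4, 7)
  P3 cannot run: need (3, 4, 8) vs free (4, 4, 7) (insufficient r4)
  P1 cannot run: need (1, 10, 1) vs free (4, 4, 7) (insufficient r1)
  P7 cannot run: need (4, 10, 3) vs free (4, 4, 7) (insufficient r1)
  P5 cannot run: need (2, 8, 9) vs free (4, 4, 7) (insufficient r1 and r4)
Post-grant, the permanently blocked set is P3, P1, P7 and P5.


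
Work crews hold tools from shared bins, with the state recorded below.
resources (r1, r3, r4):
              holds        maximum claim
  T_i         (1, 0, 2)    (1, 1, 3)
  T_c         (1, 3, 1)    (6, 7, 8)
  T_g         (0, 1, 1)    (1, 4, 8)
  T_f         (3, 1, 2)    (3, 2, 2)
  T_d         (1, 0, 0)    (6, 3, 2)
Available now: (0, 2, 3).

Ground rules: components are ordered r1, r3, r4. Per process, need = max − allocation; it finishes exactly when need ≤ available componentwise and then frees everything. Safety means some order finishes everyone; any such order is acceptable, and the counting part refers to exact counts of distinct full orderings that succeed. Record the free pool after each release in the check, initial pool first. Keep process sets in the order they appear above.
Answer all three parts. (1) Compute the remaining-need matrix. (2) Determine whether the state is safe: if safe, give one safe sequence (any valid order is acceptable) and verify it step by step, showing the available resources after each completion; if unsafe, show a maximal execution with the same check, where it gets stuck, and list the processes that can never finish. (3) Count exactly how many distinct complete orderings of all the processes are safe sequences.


(1) Need matrix, components ordered r1, r3, r4:
  T_i: (0, 1, 1)
  T_c: (5, 4, 7)
  T_g: (1, 3, 7)
  T_f: (0, 1, 0)
  T_d: (5, 3, 2)
(2) UNSAFE.
Key observation: the pool after T_f, T_i, T_g is (4, 4, 8); every surviving request exceeds it in r1, so progress ends there.
Going as far as possible: T_f, T_i, T_g; after that, nothing fits. Check, step by step:
  pool = (0, 2, 3)
  T_f needs (0, 1, 0) <= (0, 2, 3) -> finishes; pool += (3, 1, 2) = (3, 3, 5)
  T_i needs (0, 1, 1) <= (3, 3, 5) -> finishes; pool += (1, 0, 2) = (4, 3, 7)
  T_g needs (1, 3, 7) <= (4, 3, 7) -> finishes; pool += (0, 1, 1) = (4, 4, 8)
  blocked: T_c wants (5, 4, 7), pool (4, 4, 8) — not enough r1
  blocked: T_d wants (5, 3, 2), pool (4, 4, 8) — not enough r1
Processes that can never finish: T_c and T_d.
(3) Precisely 0 of the possible complete orderings are safe sequences.


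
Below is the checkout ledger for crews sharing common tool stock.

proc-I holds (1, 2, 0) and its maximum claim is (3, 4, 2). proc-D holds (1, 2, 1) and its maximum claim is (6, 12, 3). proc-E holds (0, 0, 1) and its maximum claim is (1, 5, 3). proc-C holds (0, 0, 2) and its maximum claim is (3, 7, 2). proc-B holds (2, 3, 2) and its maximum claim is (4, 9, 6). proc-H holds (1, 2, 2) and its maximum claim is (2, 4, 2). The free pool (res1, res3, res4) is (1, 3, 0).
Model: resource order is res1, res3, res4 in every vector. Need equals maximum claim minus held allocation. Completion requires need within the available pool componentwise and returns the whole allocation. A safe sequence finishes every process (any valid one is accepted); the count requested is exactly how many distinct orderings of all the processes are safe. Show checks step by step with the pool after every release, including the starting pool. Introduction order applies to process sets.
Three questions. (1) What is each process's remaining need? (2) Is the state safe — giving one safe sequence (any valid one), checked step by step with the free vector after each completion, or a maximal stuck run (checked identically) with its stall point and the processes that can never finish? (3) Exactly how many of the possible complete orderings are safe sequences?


(1) Outstanding need per process (order res1, res3, res4):
  proc-I: (2, 2, 2)
  proc-D: (5, 10, 2)
  proc-E: (1, 5, 2)
  proc-C: (3, 7, 0)
  proc-B: (2, 6, 4)
  proc-H: (1, 2, 0)
(2) SAFE. One safe sequence: proc-H, proc-I, proc-E, proc-C, proc-B, proc-D.
Key observation: the order's first zero-slack moment is proc-H ((1, 2, 0) needed, (1, 3, 0) free — a requested resource with nothing to spare).
Check, step by step:
  pool = (1, 3, 0)
  proc-H: need (1, 2, 0) fits (1, 3, 0); releases (1, 2, 2), pool now (2, 5, 2)
  proc-I: need (2, 2, 2) fits (2, 5, 2); releases (1, 2, 0), pool now (3, 7, 2)
  proc-E: need (1, 5, 2) fits (3, 7, 2); releases (0, 0, 1), pool now (3, 7, 3)
  proc-C: need (3, 7, 0) fits (3, 7, 3); releases (0, 0, 2), pool now (3, 7, 5)
  proc-B: need (2, 6, 4) fits (3, 7, 5); releases (2, 3, 2), pool now (5, 10, 7)
  proc-D: need (5, 10, 2) fits (5, 10, 7); releases (1, 2, 1), pool now (6, 12, 8)
(3) Precisely 5 of the possible complete orderings are safe sequences.


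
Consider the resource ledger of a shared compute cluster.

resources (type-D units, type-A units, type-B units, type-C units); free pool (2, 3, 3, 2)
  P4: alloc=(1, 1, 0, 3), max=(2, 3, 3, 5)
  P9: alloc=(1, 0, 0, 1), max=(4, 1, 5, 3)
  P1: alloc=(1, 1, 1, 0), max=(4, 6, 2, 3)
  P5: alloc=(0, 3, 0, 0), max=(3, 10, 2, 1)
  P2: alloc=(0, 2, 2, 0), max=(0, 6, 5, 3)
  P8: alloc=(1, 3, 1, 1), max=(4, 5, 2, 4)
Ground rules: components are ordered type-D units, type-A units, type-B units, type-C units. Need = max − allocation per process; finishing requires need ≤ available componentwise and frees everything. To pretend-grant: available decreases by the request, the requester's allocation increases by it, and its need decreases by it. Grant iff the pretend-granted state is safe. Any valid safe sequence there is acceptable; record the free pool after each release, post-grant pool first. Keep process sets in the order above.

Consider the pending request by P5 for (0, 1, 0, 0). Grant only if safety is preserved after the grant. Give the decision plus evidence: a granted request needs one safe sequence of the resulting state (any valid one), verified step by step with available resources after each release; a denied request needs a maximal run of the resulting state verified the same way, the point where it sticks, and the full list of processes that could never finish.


GRANT — the state after the grant stays safe, e.g. via P4, P8, P5, P1, P9, P2.
Key observation: the grant leaves (2, 2, 3, 2) free — enough for P4, whose release restarts the cascade.
Verifying the post-grant state step by step:
  pool = (2, 2, 3, 2)
  run P4 (needs (1, 2, 3, 2), free (2, 2, 3, 2)); after release of (1, 1, 0, 3) the pool is (3, 3, 3, 5)
  run P8 (needs (3, 2, 1, 3), free (3, 3, 3, 5)); after release of (1, 3, 1, 1) the pool is (4, 6, 4, 6)
  run P5 (needs (3, 6, 2, 1), free (4, 6, 4, 6)); after release of (0, 4, 0, 0) the pool is (4, 10, 4, 6)
  run P1 (needs (3, 5, 1, 3), free (4, 10, 4, 6)); after release of (1, 1, 1, 0) the pool is (5, 11, 5, 6)
  run P9 (needs (3, 1, 5, 2), free (5, 11, 5, 6)); after release of (1, 0, 0, 1) the pool is (6, 11, 5, 7)
  run P2 (needs (0, 4, 3, 3), free (6, 11, 5, 7)); after release of (0, 2, 2, 0) the pool is (6, 13, 7, 7)


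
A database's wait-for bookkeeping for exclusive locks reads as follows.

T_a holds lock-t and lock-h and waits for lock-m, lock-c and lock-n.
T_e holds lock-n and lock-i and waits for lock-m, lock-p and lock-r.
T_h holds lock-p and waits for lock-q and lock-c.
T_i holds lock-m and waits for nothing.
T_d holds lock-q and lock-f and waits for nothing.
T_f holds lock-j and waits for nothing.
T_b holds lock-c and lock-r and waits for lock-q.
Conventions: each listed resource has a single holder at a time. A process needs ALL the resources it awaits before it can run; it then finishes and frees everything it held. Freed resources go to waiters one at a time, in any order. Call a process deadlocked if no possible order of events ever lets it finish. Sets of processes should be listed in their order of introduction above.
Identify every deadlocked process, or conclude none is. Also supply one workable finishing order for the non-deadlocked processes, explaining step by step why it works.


Nothing here is deadlocked.
Key observation: the wait graph is acyclic; completion cascades from the unblocked processes through everyone else.
A valid finishing order for the others: T_d, T_b, T_i, T_h, T_f, T_e, T_a.
Check, step by step:
  T_d waits on nothing -> runs at once and releases lock-q and lock-f
  T_b: everything it awaited (lock-q) is free; runs, freeing lock-c and lock-r
  T_i waits on nothing -> runs at once and releases lock-m
  T_h: everything it awaited (lock-q and lock-c) is free; runs, freeing lock-p
  T_f waits on nothing -> runs at once and releases lock-j
  T_e: everything it awaited (lock-m, lock-p and lock-r) is free; runs, freeing lock-n and lock-i
  T_a: everything it awaited (lock-m, lock-c and lock-n) is free; runs, freeing lock-t and lock-h


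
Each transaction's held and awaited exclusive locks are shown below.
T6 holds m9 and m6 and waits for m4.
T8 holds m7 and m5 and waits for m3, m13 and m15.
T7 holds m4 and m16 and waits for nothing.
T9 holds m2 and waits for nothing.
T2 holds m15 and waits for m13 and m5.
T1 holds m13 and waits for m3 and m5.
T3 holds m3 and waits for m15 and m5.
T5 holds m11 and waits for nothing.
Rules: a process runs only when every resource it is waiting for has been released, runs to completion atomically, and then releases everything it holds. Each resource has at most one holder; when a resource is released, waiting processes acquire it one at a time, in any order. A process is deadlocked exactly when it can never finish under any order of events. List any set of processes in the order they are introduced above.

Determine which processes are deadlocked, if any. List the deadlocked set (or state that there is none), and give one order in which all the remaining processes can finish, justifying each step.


The deadlocked set is T8, T2, T1 and T3.
Key observation: nobody on the ring T8 -> T2 -> T8 can start until another member finishes, which never happens; T1 and T3 are caught in further circular waits.
A valid finishing order for the others: T7, T5, T6, T9.
Check, step by step:
  run T7 (it waits on nothing); releases m4 and m16
  run T5 (it waits on nothing); releases m11
  T6 waits on m4 — all released -> runs and releases m9 and m6
  run T9 (it waits on nothing); releases m2


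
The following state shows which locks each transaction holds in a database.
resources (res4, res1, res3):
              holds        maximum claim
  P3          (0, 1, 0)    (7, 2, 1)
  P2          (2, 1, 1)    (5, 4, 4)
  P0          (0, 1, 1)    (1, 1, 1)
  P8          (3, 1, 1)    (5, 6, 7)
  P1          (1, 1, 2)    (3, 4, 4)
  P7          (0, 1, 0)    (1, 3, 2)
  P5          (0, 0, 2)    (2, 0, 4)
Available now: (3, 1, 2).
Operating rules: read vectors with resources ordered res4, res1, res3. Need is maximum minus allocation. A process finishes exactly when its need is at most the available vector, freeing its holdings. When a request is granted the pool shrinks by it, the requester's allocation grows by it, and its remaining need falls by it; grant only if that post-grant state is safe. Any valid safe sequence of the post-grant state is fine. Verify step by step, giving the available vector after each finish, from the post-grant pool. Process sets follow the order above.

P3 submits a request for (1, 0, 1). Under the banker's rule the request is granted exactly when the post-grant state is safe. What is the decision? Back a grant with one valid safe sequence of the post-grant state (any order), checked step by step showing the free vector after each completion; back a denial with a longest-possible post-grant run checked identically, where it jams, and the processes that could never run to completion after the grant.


GRANT: granting preserves safety; a valid post-grant sequence is P0, P5, P7, P1, P2, P8, P3.
Key observation: after the grant the pool drops to (2, 1, 1), which still lets P0 finish first and unwind the rest.
Check on the post-grant state, step by step:
  pool = (2, 1, 1)
  P0 needs (1, 0, 0) <= (2, 1, 1) -> finishes; pool += (0, 1, 1) = (2, 2, 2)
  P5 needs (2, 0, 2) <= (2, 2, 2) -> finishes; pool += (0, 0, 2) = (2, 2, 4)
  P7 needs (1, 2, 2) <= (2, 2, 4) -> finishes; pool += (0, 1, 0) = (2, 3, 4)
  P1 needs (2, 3, 2) <= (2, 3, 4) -> finishes; pool += (1, 1, 2) = (3, 4, 6)
  P2 needs (3, 3, 3) <= (3, 4, 6) -> finishes; pool += (2, 1, 1) = (5, 5, 7)
  P8 needs (2, 5, 6) <= (5, 5, 7) -> finishes; pool += (3, 1, 1) = (8, 6, 8)
  P3 needs (6, 1, 0) <= (8, 6, 8) -> finishes; pool += (1, 1, 1) = (9, 7, 9)
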